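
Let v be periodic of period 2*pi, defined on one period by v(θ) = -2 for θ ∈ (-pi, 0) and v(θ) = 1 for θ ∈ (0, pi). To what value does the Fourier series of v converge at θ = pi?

θ = pi differs from θ = -pi by 1 full period(s), and the series is 2*pi-periodic.
At θ = -pi the one-sided limits are v(-pi^-) = 1 and v(-pi^+) = -2.
By Dirichlet's theorem the series converges to their average, [(1) + (-2)]/2 = -1/2.

-1/2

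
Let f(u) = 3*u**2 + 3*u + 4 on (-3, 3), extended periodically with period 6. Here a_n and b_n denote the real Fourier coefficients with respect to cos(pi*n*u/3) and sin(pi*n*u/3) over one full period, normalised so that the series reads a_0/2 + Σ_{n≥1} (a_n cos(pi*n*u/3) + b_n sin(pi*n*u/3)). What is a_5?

a_5 = 1/3 ∫_{-3}^{3} f(u) cos(5*pi*u/3) du.
Integrating by parts twice (tabular method), an antiderivative of (3*u**2 + 3*u + 4) cos(5*pi*u/3) is 9*u**2*sin(5*pi*u/3)/(5*pi) + 9*u*sin(5*pi*u/3)/(5*pi) + 54*u*cos(5*pi*u/3)/(25*pi**2) - 162*sin(5*pi*u/3)/(125*pi**3) + 12*sin(5*pi*u/3)/(5*pi) + 27*cos(5*pi*u/3)/(25*pi**2); evaluating from -3 to 3: ∫_{-3}^{3} (3*u**2 + 3*u + 4) cos(5*pi*u/3) du = (-189/(25*pi**2)) - (27/(5*pi**2)) = -324/(25*pi**2).
Hence a_5 = (1/3)·(-324/(25*pi**2)) = -108/(25*pi**2).

-108/(25*pi**2)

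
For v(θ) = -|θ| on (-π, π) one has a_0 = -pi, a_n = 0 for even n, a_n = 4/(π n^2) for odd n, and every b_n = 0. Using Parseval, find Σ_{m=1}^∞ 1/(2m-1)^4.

pi**4/96

Parseval: a_0^2/2 + Σ a_n^2 = (1/π) ∫_{-π}^{π} v(θ)^2 dθ = 2*pi**2/3.
Subtract a_0^2/2 = pi**2/2: Σ a_n^2 = pi**2/6.
Only odd n contribute, with a_n^2 = 16/(π^2 n^4), so Σ_{m≥1} 1/(2m-1)^4 = π^2·(pi**2/6)/16 = pi**4/96.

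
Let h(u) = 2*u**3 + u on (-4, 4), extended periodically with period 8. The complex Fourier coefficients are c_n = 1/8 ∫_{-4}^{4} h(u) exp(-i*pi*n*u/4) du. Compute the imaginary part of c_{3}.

-44/pi + 256/(9*pi**3)

Since h is real-valued, Im(c_{3}) = -1/8 ∫_{-4}^{4} h(u) sin(3*pi*u/4) du = -b_{3}/2.
h is odd and sin(3*pi*u/4) is odd, so the integrand is even: ∫_{-4}^{4} h(u) sin(3*pi*u/4) du = 2∫_0^{4} h(u) sin(3*pi*u/4) du.
Integrating by parts three times (tabular method), an antiderivative of (2*u**3 + u) sin(3*pi*u/4) is -8*u**3*cos(3*pi*u/4)/(3*pi) + 32*u**2*sin(3*pi*u/4)/(3*pi**2) - 4*u*cos(3*pi*u/4)/(3*pi) + 256*u*cos(3*pi*u/4)/(9*pi**3) - 1024*sin(3*pi*u/4)/(27*pi**4) + 16*sin(3*pi*u/4)/(9*pi**2); evaluating from 0 to 4: ∫_{0}^{4} (2*u**3 + u) sin(3*pi*u/4) du = (-1024/(9*pi**3) + 176/pi) - (0) = -1024/(9*pi**3) + 176/pi.
So ∫_{-4}^{4} h(u) sin(3*pi*u/4) du = -2048/(9*pi**3) + 352/pi.
Hence Im(c_{3}) = (-1/8)·(-2048/(9*pi**3) + 352/pi) = -44/pi + 256/(9*pi**3).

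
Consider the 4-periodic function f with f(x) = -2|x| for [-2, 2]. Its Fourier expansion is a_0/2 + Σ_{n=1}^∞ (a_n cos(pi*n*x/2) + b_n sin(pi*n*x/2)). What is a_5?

a_5 = 1/2 ∫_{-2}^{2} f(x) cos(5*pi*x/2) dx.
f is even and cos(5*pi*x/2) is even, so the integrand is even and a_5 = ∫_0^{2} f(x) cos(5*pi*x/2) dx.
Integrating by parts (boundary term plus one more integral), an antiderivative of (-2*x) cos(5*pi*x/2) is -4*x*sin(5*pi*x/2)/(5*pi) - 8*cos(5*pi*x/2)/(25*pi**2); evaluating from 0 to 2: ∫_{0}^{2} (-2*x) cos(5*pi*x/2) dx = (8/(25*pi**2)) - (-8/(25*pi**2)) = 16/(25*pi**2).
Hence a_5 = 16/(25*pi**2).

16/(25*pi**2)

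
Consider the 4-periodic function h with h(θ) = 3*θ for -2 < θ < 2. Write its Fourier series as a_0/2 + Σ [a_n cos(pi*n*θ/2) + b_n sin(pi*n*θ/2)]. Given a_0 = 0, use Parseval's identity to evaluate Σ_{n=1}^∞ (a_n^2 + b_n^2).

Parseval: a_0^2/2 + Σ_{n≥1} (a_n^2+b_n^2) = 1/2 ∫_{-2}^{2} h(θ)^2 dθ = 24.
Subtract a_0^2/2 = 0: Σ (a_n^2+b_n^2) = 24.

24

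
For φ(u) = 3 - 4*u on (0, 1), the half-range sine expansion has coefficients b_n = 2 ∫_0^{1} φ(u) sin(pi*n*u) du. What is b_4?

b_4 = 2 ∫_0^{1} (3 - 4*u) sin(4*pi*u) du.
Integrating by parts (boundary term plus one more integral), an antiderivative of (3 - 4*u) sin(4*pi*u) is u*cos(4*pi*u)/pi - sin(4*pi*u)/(4*pi**2) - 3*cos(4*pi*u)/(4*pi); evaluating from 0 to 1: ∫_{0}^{1} (3 - 4*u) sin(4*pi*u) du = (1/(4*pi)) - (-3/(4*pi)) = 1/pi.
Hence b_4 = 2·(1/pi) = 2/pi.

2/pi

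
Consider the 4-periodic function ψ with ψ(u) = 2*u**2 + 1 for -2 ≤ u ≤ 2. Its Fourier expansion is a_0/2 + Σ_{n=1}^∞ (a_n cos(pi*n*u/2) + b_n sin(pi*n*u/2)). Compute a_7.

-32/(49*pi**2)

a_7 = 1/2 ∫_{-2}^{2} ψ(u) cos(7*pi*u/2) du.
ψ is even and cos(7*pi*u/2) is even, so the integrand is even and a_7 = ∫_0^{2} ψ(u) cos(7*pi*u/2) du.
Integrating by parts twice (tabular method), an antiderivative of (2*u**2 + 1) cos(7*pi*u/2) is 4*u**2*sin(7*pi*u/2)/(7*pi) + 16*u*cos(7*pi*u/2)/(49*pi**2) - 32*sin(7*pi*u/2)/(343*pi**3) + 2*sin(7*pi*u/2)/(7*pi); evaluating from 0 to 2: ∫_{0}^{2} (2*u**2 + 1) cos(7*pi*u/2) du = (-32/(49*pi**2)) - (0) = -32/(49*pi**2).
Hence a_7 = -32/(49*pi**2).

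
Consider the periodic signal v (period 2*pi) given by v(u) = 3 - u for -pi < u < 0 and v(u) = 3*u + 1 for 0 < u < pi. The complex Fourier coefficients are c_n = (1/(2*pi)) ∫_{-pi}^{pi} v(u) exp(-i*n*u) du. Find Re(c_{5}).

Since v is real-valued, Re(c_{5}) = (1/(2*pi)) ∫_{-pi}^{pi} v(u) cos(5*u) du = a_{5}/2.
Split the integral at the breakpoints.
Integrating by parts (boundary term plus one more integral), an antiderivative of (3 - u) cos(5*u) is -u*sin(5*u)/5 + 3*sin(5*u)/5 - cos(5*u)/25; evaluating from -pi to 0: ∫_{-pi}^{0} (3 - u) cos(5*u) du = (-1/25) - (1/25) = -2/25.
Integrating by parts (boundary term plus one more integral), an antiderivative of (3*u + 1) cos(5*u) is 3*u*sin(5*u)/5 + sin(5*u)/5 + 3*cos(5*u)/25; evaluating from 0 to pi: ∫_{0}^{pi} (3*u + 1) cos(5*u) du = (-3/25) - (3/25) = -6/25.
So ∫_{-pi}^{pi} v(u) cos(5*u) du = -8/25.
Hence Re(c_{5}) = (1/(2*pi))·(-8/25) = -4/(25*pi).

-4/(25*pi)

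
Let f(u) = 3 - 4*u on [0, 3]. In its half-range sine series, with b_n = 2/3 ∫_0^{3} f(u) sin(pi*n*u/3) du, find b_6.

4/pi

b_6 = 2/3 ∫_0^{3} (3 - 4*u) sin(2*pi*u) du.
Integrating by parts (boundary term plus one more integral), an antiderivative of (3 - 4*u) sin(2*pi*u) is 2*u*cos(2*pi*u)/pi - sin(2*pi*u)/pi**2 - 3*cos(2*pi*u)/(2*pi); evaluating from 0 to 3: ∫_{0}^{3} (3 - 4*u) sin(2*pi*u) du = (9/(2*pi)) - (-3/(2*pi)) = 6/pi.
Hence b_6 = (2/3)·(6/pi) = 4/pi.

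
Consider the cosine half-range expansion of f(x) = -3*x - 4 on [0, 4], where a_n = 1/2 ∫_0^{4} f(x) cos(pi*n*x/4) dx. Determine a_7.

a_7 = 1/2 ∫_0^{4} (-3*x - 4) cos(7*pi*x/4) dx.
Integrating by parts (boundary term plus one more integral), an antiderivative of (-3*x - 4) cos(7*pi*x/4) is -12*x*sin(7*pi*x/4)/(7*pi) - 16*sin(7*pi*x/4)/(7*pi) - 48*cos(7*pi*x/4)/(49*pi**2); evaluating from 0 to 4: ∫_{0}^{4} (-3*x - 4) cos(7*pi*x/4) dx = (48/(49*pi**2)) - (-48/(49*pi**2)) = 96/(49*pi**2).
Hence a_7 = (1/2)·(96/(49*pi**2)) = 48/(49*pi**2).

48/(49*pi**2)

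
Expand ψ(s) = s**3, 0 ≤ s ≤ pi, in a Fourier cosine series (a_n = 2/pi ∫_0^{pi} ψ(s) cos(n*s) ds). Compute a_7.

a_7 = 2/pi ∫_0^{pi} (s**3) cos(7*s) ds.
Integrating by parts three times (tabular method), an antiderivative of (s**3) cos(7*s) is s**3*sin(7*s)/7 + 3*s**2*cos(7*s)/49 - 6*s*sin(7*s)/343 - 6*cos(7*s)/2401; evaluating from 0 to pi: ∫_{0}^{pi} (s**3) cos(7*s) ds = (6/2401 - 3*pi**2/49) - (-6/2401) = 12/2401 - 3*pi**2/49.
Hence a_7 = (2/pi)·(12/2401 - 3*pi**2/49) = 6*(4 - 49*pi**2)/(2401*pi).

6*(4 - 49*pi**2)/(2401*pi)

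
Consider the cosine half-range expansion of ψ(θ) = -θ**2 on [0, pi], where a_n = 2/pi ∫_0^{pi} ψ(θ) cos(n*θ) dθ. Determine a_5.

a_5 = 2/pi ∫_0^{pi} (-θ**2) cos(5*θ) dθ.
Integrating by parts twice (tabular method), an antiderivative of (-θ**2) cos(5*θ) is -θ**2*sin(5*θ)/5 - 2*θ*cos(5*θ)/25 + 2*sin(5*θ)/125; evaluating from 0 to pi: ∫_{0}^{pi} (-θ**2) cos(5*θ) dθ = (2*pi/25) - (0) = 2*pi/25.
Hence a_5 = (2/pi)·(2*pi/25) = 4/25.

4/25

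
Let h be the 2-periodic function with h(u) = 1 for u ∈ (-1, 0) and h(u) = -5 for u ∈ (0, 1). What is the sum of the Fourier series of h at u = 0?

-2

At u = 0 the one-sided limits are h(0^-) = 1 and h(0^+) = -5.
By Dirichlet's theorem the series converges to their average, [(1) + (-5)]/2 = -2.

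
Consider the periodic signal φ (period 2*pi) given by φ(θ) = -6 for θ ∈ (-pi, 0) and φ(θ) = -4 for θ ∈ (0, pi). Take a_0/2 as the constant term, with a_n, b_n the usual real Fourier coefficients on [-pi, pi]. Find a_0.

a_0 = 1/pi ∫_{-pi}^{pi} φ(θ) dθ = 1/pi · (-10*pi) = -10.

-10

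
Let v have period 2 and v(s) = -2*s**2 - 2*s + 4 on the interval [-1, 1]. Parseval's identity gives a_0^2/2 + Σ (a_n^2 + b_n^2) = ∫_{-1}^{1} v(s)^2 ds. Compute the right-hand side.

128/5

∫_{-1}^{1} v(s)^2 ds = 128/5.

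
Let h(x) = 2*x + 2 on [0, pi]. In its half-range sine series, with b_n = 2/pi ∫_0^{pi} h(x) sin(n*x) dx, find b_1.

b_1 = 2/pi ∫_0^{pi} (2*x + 2) sin(x) dx.
Integrating by parts (boundary term plus one more integral), an antiderivative of (2*x + 2) sin(x) is -2*x*cos(x) + 2*sin(x) - 2*cos(x); evaluating from 0 to pi: ∫_{0}^{pi} (2*x + 2) sin(x) dx = (2 + 2*pi) - (-2) = 4 + 2*pi.
Hence b_1 = (2/pi)·(4 + 2*pi) = 8/pi + 4.

8/pi + 4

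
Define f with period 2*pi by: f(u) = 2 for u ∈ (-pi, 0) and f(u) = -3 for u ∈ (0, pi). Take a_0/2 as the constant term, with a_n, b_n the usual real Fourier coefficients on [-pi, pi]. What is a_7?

a_7 = 1/pi ∫_{-pi}^{pi} f(u) cos(7*u) du.
Split the integral at the breakpoints.
Directly, an antiderivative of (2) cos(7*u) is 2*sin(7*u)/7; evaluating from -pi to 0: ∫_{-pi}^{0} (2) cos(7*u) du = (0) - (0) = 0.
Directly, an antiderivative of (-3) cos(7*u) is -3*sin(7*u)/7; evaluating from 0 to pi: ∫_{0}^{pi} (-3) cos(7*u) du = (0) - (0) = 0.
Summing the pieces and multiplying by (1/pi) gives a_7 = 0.

0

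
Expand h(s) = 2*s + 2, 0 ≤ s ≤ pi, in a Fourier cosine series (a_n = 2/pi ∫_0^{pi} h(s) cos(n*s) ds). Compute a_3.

-8/(9*pi)

a_3 = 2/pi ∫_0^{pi} (2*s + 2) cos(3*s) ds.
Integrating by parts (boundary term plus one more integral), an antiderivative of (2*s + 2) cos(3*s) is 2*s*sin(3*s)/3 + 2*sin(3*s)/3 + 2*cos(3*s)/9; evaluating from 0 to pi: ∫_{0}^{pi} (2*s + 2) cos(3*s) ds = (-2/9) - (2/9) = -4/9.
Hence a_3 = (2/pi)·(-4/9) = -8/(9*pi).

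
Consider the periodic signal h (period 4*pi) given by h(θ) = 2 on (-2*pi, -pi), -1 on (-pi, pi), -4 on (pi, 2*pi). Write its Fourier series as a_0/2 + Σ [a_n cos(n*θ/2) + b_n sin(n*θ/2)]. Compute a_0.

-2

a_0 = (1/(2*pi)) ∫_{-2*pi}^{2*pi} h(θ) dθ = (1/(2*pi)) · (-4*pi) = -2.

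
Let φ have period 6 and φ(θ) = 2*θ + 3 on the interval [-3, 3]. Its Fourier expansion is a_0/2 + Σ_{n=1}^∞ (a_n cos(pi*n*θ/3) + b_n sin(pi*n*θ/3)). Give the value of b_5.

b_5 = 1/3 ∫_{-3}^{3} φ(θ) sin(5*pi*θ/3) dθ.
Integrating by parts (boundary term plus one more integral), an antiderivative of (2*θ + 3) sin(5*pi*θ/3) is -6*θ*cos(5*pi*θ/3)/(5*pi) + 18*sin(5*pi*θ/3)/(25*pi**2) - 9*cos(5*pi*θ/3)/(5*pi); evaluating from -3 to 3: ∫_{-3}^{3} (2*θ + 3) sin(5*pi*θ/3) dθ = (27/(5*pi)) - (-9/(5*pi)) = 36/(5*pi).
Hence b_5 = (1/3)·(36/(5*pi)) = 12/(5*pi).

12/(5*pi)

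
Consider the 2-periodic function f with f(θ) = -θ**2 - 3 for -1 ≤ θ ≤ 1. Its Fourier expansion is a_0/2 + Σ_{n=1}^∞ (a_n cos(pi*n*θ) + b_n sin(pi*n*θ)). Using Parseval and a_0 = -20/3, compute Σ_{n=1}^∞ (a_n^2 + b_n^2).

8/45

Parseval: a_0^2/2 + Σ_{n≥1} (a_n^2+b_n^2) = ∫_{-1}^{1} f(θ)^2 dθ = 112/5.
Subtract a_0^2/2 = 200/9: Σ (a_n^2+b_n^2) = 8/45.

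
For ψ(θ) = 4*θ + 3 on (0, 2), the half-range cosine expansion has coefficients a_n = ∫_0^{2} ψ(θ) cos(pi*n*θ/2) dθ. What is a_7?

a_7 = ∫_0^{2} (4*θ + 3) cos(7*pi*θ/2) dθ.
Integrating by parts (boundary term plus one more integral), an antiderivative of (4*θ + 3) cos(7*pi*θ/2) is 8*θ*sin(7*pi*θ/2)/(7*pi) + 6*sin(7*pi*θ/2)/(7*pi) + 16*cos(7*pi*θ/2)/(49*pi**2); evaluating from 0 to 2: ∫_{0}^{2} (4*θ + 3) cos(7*pi*θ/2) dθ = (-16/(49*pi**2)) - (16/(49*pi**2)) = -32/(49*pi**2).
Hence a_7 = -32/(49*pi**2).

-32/(49*pi**2)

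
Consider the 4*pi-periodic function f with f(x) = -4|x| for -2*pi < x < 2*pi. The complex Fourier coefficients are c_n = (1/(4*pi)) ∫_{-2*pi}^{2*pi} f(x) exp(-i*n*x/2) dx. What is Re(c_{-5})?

Since f is real-valued, Re(c_{-5}) = (1/(4*pi)) ∫_{-2*pi}^{2*pi} f(x) cos(-5*x/2) dx = a_{5}/2.
f is even and cos(-5*x/2) is even, so the integrand is even: ∫_{-2*pi}^{2*pi} f(x) cos(-5*x/2) dx = 2∫_0^{2*pi} f(x) cos(-5*x/2) dx.
Integrating by parts (boundary term plus one more integral), an antiderivative of (-4*x) cos(-5*x/2) is -8*x*sin(5*x/2)/5 - 16*cos(5*x/2)/25; evaluating from 0 to 2*pi: ∫_{0}^{2*pi} (-4*x) cos(-5*x/2) dx = (16/25) - (-16/25) = 32/25.
So ∫_{-2*pi}^{2*pi} f(x) cos(-5*x/2) dx = 64/25.
Hence Re(c_{-5}) = (1/(4*pi))·(64/25) = 16/(25*pi).

16/(25*pi)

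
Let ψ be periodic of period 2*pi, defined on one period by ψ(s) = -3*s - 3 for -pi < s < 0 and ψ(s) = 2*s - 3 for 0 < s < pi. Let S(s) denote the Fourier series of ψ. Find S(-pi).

At s = -pi the one-sided limits are ψ(-pi^-) = -3 + 2*pi and ψ(-pi^+) = -3 + 3*pi.
By Dirichlet's theorem the series converges to their average, [(-3 + 2*pi) + (-3 + 3*pi)]/2 = -3 + 5*pi/2.

-3 + 5*pi/2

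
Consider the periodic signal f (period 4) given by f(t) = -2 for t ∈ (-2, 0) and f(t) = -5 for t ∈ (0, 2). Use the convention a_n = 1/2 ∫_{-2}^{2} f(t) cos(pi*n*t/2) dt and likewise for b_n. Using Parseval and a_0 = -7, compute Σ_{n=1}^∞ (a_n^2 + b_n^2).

Parseval: a_0^2/2 + Σ_{n≥1} (a_n^2+b_n^2) = 1/2 ∫_{-2}^{2} f(t)^2 dt = 29.
Subtract a_0^2/2 = 49/2: Σ (a_n^2+b_n^2) = 9/2.

9/2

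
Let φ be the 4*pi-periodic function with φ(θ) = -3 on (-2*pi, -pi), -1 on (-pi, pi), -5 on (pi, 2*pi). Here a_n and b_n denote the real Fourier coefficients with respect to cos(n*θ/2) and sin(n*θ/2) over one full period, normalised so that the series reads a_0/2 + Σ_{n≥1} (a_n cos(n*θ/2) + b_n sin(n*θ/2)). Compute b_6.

2/(3*pi)

b_6 = (1/(2*pi)) ∫_{-2*pi}^{2*pi} φ(θ) sin(3*θ) dθ.
Split the integral at the breakpoints.
Directly, an antiderivative of (-3) sin(3*θ) is cos(3*θ); evaluating from -2*pi to -pi: ∫_{-2*pi}^{-pi} (-3) sin(3*θ) dθ = (-1) - (1) = -2.
Directly, an antiderivative of (-1) sin(3*θ) is cos(3*θ)/3; evaluating from -pi to pi: ∫_{-pi}^{pi} (-1) sin(3*θ) dθ = (-1/3) - (-1/3) = 0.
Directly, an antiderivative of (-5) sin(3*θ) is 5*cos(3*θ)/3; evaluating from pi to 2*pi: ∫_{pi}^{2*pi} (-5) sin(3*θ) dθ = (5/3) - (-5/3) = 10/3.
Summing the pieces and multiplying by (1/(2*pi)) gives b_6 = 2/(3*pi).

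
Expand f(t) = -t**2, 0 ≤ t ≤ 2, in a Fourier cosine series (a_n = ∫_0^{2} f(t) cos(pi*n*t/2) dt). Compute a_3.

a_3 = ∫_0^{2} (-t**2) cos(3*pi*t/2) dt.
Integrating by parts twice (tabular method), an antiderivative of (-t**2) cos(3*pi*t/2) is -2*t**2*sin(3*pi*t/2)/(3*pi) - 8*t*cos(3*pi*t/2)/(9*pi**2) + 16*sin(3*pi*t/2)/(27*pi**3); evaluating from 0 to 2: ∫_{0}^{2} (-t**2) cos(3*pi*t/2) dt = (16/(9*pi**2)) - (0) = 16/(9*pi**2).
Hence a_3 = 16/(9*pi**2).

16/(9*pi**2)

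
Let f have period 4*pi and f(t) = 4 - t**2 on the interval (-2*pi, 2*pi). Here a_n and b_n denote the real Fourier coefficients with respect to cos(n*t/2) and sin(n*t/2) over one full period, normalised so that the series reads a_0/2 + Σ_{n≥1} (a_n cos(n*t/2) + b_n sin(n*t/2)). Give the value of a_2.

a_2 = (1/(2*pi)) ∫_{-2*pi}^{2*pi} f(t) cos(t) dt.
f is even and cos(t) is even, so the integrand is even and a_2 = 1/pi ∫_0^{2*pi} f(t) cos(t) dt.
Integrating by parts twice (tabular method), an antiderivative of (4 - t**2) cos(t) is -t**2*sin(t) - 2*t*cos(t) + 6*sin(t); evaluating from 0 to 2*pi: ∫_{0}^{2*pi} (4 - t**2) cos(t) dt = (-4*pi) - (0) = -4*pi.
Hence a_2 = (1/pi)·(-4*pi) = -4.

-4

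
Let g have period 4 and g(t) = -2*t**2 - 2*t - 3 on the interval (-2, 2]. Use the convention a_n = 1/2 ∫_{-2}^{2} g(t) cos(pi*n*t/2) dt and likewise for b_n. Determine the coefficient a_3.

a_3 = 1/2 ∫_{-2}^{2} g(t) cos(3*pi*t/2) dt.
Integrating by parts twice (tabular method), an antiderivative of (-2*t**2 - 2*t - 3) cos(3*pi*t/2) is -4*t**2*sin(3*pi*t/2)/(3*pi) - 4*t*sin(3*pi*t/2)/(3*pi) - 16*t*cos(3*pi*t/2)/(9*pi**2) - 2*sin(3*pi*t/2)/pi + 32*sin(3*pi*t/2)/(27*pi**3) - 8*cos(3*pi*t/2)/(9*pi**2); evaluating from -2 to 2: ∫_{-2}^{2} (-2*t**2 - 2*t - 3) cos(3*pi*t/2) dt = (40/(9*pi**2)) - (-8/(3*pi**2)) = 64/(9*pi**2).
Hence a_3 = (1/2)·(64/(9*pi**2)) = 32/(9*pi**2).

32/(9*pi**2)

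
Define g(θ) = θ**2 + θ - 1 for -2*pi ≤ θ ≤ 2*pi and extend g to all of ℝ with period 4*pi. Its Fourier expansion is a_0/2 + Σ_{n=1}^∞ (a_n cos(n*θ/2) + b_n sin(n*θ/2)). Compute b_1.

b_1 = (1/(2*pi)) ∫_{-2*pi}^{2*pi} g(θ) sin(θ/2) dθ.
Integrating by parts twice (tabular method), an antiderivative of (θ**2 + θ - 1) sin(θ/2) is -2*θ**2*cos(θ/2) + 8*θ*sin(θ/2) - 2*θ*cos(θ/2) + 4*sin(θ/2) + 18*cos(θ/2); evaluating from -2*pi to 2*pi: ∫_{-2*pi}^{2*pi} (θ**2 + θ - 1) sin(θ/2) dθ = (-18 + 4*pi + 8*pi**2) - (-18 - 4*pi + 8*pi**2) = 8*pi.
Hence b_1 = (1/(2*pi))·(8*pi) = 4.

4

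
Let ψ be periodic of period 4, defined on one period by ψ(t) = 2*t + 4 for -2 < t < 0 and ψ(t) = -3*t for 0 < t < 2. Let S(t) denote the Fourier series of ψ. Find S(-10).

t = -10 differs from t = -2 by -2 full period(s), and the series is 4-periodic.
At t = -2 the one-sided limits are ψ(-2^-) = -6 and ψ(-2^+) = 0.
By Dirichlet's theorem the series converges to their average, [(-6) + (0)]/2 = -3.

-3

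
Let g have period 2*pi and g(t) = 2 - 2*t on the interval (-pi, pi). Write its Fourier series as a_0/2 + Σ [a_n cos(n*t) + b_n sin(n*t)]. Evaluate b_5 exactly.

b_5 = 1/pi ∫_{-pi}^{pi} g(t) sin(5*t) dt.
Integrating by parts (boundary term plus one more integral), an antiderivative of (2 - 2*t) sin(5*t) is 2*t*cos(5*t)/5 - 2*sin(5*t)/25 - 2*cos(5*t)/5; evaluating from -pi to pi: ∫_{-pi}^{pi} (2 - 2*t) sin(5*t) dt = (2/5 - 2*pi/5) - (2/5 + 2*pi/5) = -4*pi/5.
Hence b_5 = (1/pi)·(-4*pi/5) = -4/5.

-4/5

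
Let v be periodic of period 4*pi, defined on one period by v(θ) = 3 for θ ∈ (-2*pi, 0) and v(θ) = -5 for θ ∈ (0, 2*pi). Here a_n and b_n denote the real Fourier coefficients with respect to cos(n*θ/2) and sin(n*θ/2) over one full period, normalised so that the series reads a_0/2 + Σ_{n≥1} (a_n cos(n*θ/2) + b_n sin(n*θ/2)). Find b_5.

-16/(5*pi)

b_5 = (1/(2*pi)) ∫_{-2*pi}^{2*pi} v(θ) sin(5*θ/2) dθ.
Split the integral at the breakpoints.
Directly, an antiderivative of (3) sin(5*θ/2) is -6*cos(5*θ/2)/5; evaluating from -2*pi to 0: ∫_{-2*pi}^{0} (3) sin(5*θ/2) dθ = (-6/5) - (6/5) = -12/5.
Directly, an antiderivative of (-5) sin(5*θ/2) is 2*cos(5*θ/2); evaluating from 0 to 2*pi: ∫_{0}^{2*pi} (-5) sin(5*θ/2) dθ = (-2) - (2) = -4.
Summing the pieces and multiplying by (1/(2*pi)) gives b_5 = -16/(5*pi).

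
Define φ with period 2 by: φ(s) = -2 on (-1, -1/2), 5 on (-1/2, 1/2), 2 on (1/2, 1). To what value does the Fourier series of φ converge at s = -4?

5

s = -4 differs from s = 0 by -2 full period(s), and the series is 2-periodic.
φ is continuous at s = 0 with value 5, so the series converges to 5 there.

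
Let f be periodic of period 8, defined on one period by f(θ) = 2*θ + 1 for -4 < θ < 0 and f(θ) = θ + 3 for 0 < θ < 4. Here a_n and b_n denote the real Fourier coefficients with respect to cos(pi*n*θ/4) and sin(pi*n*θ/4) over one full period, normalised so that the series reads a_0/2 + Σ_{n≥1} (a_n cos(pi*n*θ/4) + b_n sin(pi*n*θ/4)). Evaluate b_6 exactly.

b_6 = 1/4 ∫_{-4}^{4} f(θ) sin(3*pi*θ/2) dθ.
Split the integral at the breakpoints.
Integrating by parts (boundary term plus one more integral), an antiderivative of (2*θ + 1) sin(3*pi*θ/2) is -4*θ*cos(3*pi*θ/2)/(3*pi) + 8*sin(3*pi*θ/2)/(9*pi**2) - 2*cos(3*pi*θ/2)/(3*pi); evaluating from -4 to 0: ∫_{-4}^{0} (2*θ + 1) sin(3*pi*θ/2) dθ = (-2/(3*pi)) - (14/(3*pi)) = -16/(3*pi).
Integrating by parts (boundary term plus one more integral), an antiderivative of (θ + 3) sin(3*pi*θ/2) is -2*θ*cos(3*pi*θ/2)/(3*pi) + 4*sin(3*pi*θ/2)/(9*pi**2) - 2*cos(3*pi*θ/2)/pi; evaluating from 0 to 4: ∫_{0}^{4} (θ + 3) sin(3*pi*θ/2) dθ = (-14/(3*pi)) - (-2/pi) = -8/(3*pi).
Summing the pieces and multiplying by (1/4) gives b_6 = -2/pi.

-2/pi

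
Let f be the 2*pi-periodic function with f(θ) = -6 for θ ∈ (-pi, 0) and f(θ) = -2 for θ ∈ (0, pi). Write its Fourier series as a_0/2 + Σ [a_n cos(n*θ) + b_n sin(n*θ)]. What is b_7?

8/(7*pi)

b_7 = 1/pi ∫_{-pi}^{pi} f(θ) sin(7*θ) dθ.
Split the integral at the breakpoints.
Directly, an antiderivative of (-6) sin(7*θ) is 6*cos(7*θ)/7; evaluating from -pi to 0: ∫_{-pi}^{0} (-6) sin(7*θ) dθ = (6/7) - (-6/7) = 12/7.
Directly, an antiderivative of (-2) sin(7*θ) is 2*cos(7*θ)/7; evaluating from 0 to pi: ∫_{0}^{pi} (-2) sin(7*θ) dθ = (-2/7) - (2/7) = -4/7.
Summing the pieces and multiplying by (1/pi) gives b_7 = 8/(7*pi).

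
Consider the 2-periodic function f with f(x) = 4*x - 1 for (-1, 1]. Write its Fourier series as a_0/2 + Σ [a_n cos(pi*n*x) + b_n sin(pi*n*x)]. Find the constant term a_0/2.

-1

a_0 = ∫_{-1}^{1} f(x) dx = -2.
So the constant term a_0/2 = -1.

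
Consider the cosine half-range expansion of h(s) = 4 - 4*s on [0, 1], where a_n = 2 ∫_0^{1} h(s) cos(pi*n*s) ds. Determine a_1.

16/pi**2

a_1 = 2 ∫_0^{1} (4 - 4*s) cos(pi*s) ds.
Integrating by parts (boundary term plus one more integral), an antiderivative of (4 - 4*s) cos(pi*s) is -4*s*sin(pi*s)/pi + 4*sin(pi*s)/pi - 4*cos(pi*s)/pi**2; evaluating from 0 to 1: ∫_{0}^{1} (4 - 4*s) cos(pi*s) ds = (4/pi**2) - (-4/pi**2) = 8/pi**2.
Hence a_1 = 2·(8/pi**2) = 16/pi**2.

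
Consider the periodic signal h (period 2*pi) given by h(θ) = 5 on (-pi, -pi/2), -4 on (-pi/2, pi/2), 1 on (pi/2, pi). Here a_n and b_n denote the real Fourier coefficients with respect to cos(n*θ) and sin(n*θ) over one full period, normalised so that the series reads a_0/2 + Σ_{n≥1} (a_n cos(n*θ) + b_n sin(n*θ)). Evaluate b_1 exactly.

b_1 = 1/pi ∫_{-pi}^{pi} h(θ) sin(θ) dθ.
Split the integral at the breakpoints.
Directly, an antiderivative of (5) sin(θ) is -5*cos(θ); evaluating from -pi to -pi/2: ∫_{-pi}^{-pi/2} (5) sin(θ) dθ = (0) - (5) = -5.
Directly, an antiderivative of (-4) sin(θ) is 4*cos(θ); evaluating from -pi/2 to pi/2: ∫_{-pi/2}^{pi/2} (-4) sin(θ) dθ = (0) - (0) = 0.
Directly, an antiderivative of (1) sin(θ) is -cos(θ); evaluating from pi/2 to pi: ∫_{pi/2}^{pi} (1) sin(θ) dθ = (1) - (0) = 1.
Summing the pieces and multiplying by (1/pi) gives b_1 = -4/pi.

-4/pi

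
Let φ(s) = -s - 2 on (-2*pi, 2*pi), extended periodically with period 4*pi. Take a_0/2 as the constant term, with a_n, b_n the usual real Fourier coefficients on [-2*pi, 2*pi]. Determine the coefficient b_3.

b_3 = (1/(2*pi)) ∫_{-2*pi}^{2*pi} φ(s) sin(3*s/2) ds.
Integrating by parts (boundary term plus one more integral), an antiderivative of (-s - 2) sin(3*s/2) is 2*s*cos(3*s/2)/3 - 4*sin(3*s/2)/9 + 4*cos(3*s/2)/3; evaluating from -2*pi to 2*pi: ∫_{-2*pi}^{2*pi} (-s - 2) sin(3*s/2) ds = (-4*pi/3 - 4/3) - (-4/3 + 4*pi/3) = -8*pi/3.
Hence b_3 = (1/(2*pi))·(-8*pi/3) = -4/3.

-4/3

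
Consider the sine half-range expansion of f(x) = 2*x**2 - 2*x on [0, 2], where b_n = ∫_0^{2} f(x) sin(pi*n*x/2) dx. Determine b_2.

b_2 = ∫_0^{2} (2*x**2 - 2*x) sin(pi*x) dx.
Integrating by parts twice (tabular method), an antiderivative of (2*x**2 - 2*x) sin(pi*x) is -2*x**2*cos(pi*x)/pi + 4*x*sin(pi*x)/pi**2 + 2*x*cos(pi*x)/pi - 2*sin(pi*x)/pi**2 + 4*cos(pi*x)/pi**3; evaluating from 0 to 2: ∫_{0}^{2} (2*x**2 - 2*x) sin(pi*x) dx = (-4/pi + 4/pi**3) - (4/pi**3) = -4/pi.
Hence b_2 = -4/pi.

-4/pi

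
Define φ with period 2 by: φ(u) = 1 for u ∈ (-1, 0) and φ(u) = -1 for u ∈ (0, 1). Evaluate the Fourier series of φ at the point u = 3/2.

1

u = 3/2 differs from u = -1/2 by 1 full period(s), and the series is 2-periodic.
φ is continuous at u = -1/2 with value 1, so the series converges to 1 there.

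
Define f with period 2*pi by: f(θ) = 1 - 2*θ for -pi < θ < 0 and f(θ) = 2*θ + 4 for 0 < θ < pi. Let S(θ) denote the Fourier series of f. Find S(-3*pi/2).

pi + 4

θ = -3*pi/2 differs from θ = pi/2 by -1 full period(s), and the series is 2*pi-periodic.
f is continuous at θ = pi/2 with value pi + 4, so the series converges to pi + 4 there.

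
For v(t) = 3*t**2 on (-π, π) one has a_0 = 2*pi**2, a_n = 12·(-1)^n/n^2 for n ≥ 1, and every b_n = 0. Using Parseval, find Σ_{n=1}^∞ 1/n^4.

Parseval: a_0^2/2 + Σ a_n^2 = (1/π) ∫_{-π}^{π} v(t)^2 dt = 18*pi**4/5.
Subtract a_0^2/2 = 2*pi**4: Σ a_n^2 = 8*pi**4/5.
Since a_n^2 = 144/n^4, Σ 1/n^4 = pi**4/90.

pi**4/90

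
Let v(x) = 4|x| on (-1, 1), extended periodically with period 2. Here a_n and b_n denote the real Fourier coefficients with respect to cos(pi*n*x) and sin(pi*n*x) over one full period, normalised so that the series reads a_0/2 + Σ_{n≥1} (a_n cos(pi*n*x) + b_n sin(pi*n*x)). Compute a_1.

-16/pi**2

a_1 = ∫_{-1}^{1} v(x) cos(pi*x) dx.
v is even and cos(pi*x) is even, so the integrand is even and a_1 = 2 ∫_0^{1} v(x) cos(pi*x) dx.
Integrating by parts (boundary term plus one more integral), an antiderivative of (4*x) cos(pi*x) is 4*x*sin(pi*x)/pi + 4*cos(pi*x)/pi**2; evaluating from 0 to 1: ∫_{0}^{1} (4*x) cos(pi*x) dx = (-4/pi**2) - (4/pi**2) = -8/pi**2.
Hence a_1 = 2·(-8/pi**2) = -16/pi**2.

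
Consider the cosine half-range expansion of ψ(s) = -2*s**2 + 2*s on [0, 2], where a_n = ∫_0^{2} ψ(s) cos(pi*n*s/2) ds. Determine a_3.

a_3 = ∫_0^{2} (-2*s**2 + 2*s) cos(3*pi*s/2) ds.
Integrating by parts twice (tabular method), an antiderivative of (-2*s**2 + 2*s) cos(3*pi*s/2) is -4*s**2*sin(3*pi*s/2)/(3*pi) + 4*s*sin(3*pi*s/2)/(3*pi) - 16*s*cos(3*pi*s/2)/(9*pi**2) + 32*sin(3*pi*s/2)/(27*pi**3) + 8*cos(3*pi*s/2)/(9*pi**2); evaluating from 0 to 2: ∫_{0}^{2} (-2*s**2 + 2*s) cos(3*pi*s/2) ds = (8/(3*pi**2)) - (8/(9*pi**2)) = 16/(9*pi**2).
Hence a_3 = 16/(9*pi**2).

16/(9*pi**2)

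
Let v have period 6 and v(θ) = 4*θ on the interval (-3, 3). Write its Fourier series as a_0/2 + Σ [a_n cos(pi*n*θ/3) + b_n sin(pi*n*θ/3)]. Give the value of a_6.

a_6 = 1/3 ∫_{-3}^{3} v(θ) cos(2*pi*θ) dθ.
v is odd and cos(2*pi*θ) is even, so the integrand is odd over a symmetric interval and the integral vanishes.

0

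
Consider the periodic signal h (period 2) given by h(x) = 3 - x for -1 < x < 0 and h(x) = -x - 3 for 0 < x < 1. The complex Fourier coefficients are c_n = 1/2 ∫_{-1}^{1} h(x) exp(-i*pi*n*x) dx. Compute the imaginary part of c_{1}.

7/pi

Since h is real-valued, Im(c_{1}) = -1/2 ∫_{-1}^{1} h(x) sin(pi*x) dx = -b_{1}/2.
h is odd and sin(pi*x) is odd, so the integrand is even: ∫_{-1}^{1} h(x) sin(pi*x) dx = 2∫_0^{1} h(x) sin(pi*x) dx.
Integrating by parts (boundary term plus one more integral), an antiderivative of (-x - 3) sin(pi*x) is x*cos(pi*x)/pi - sin(pi*x)/pi**2 + 3*cos(pi*x)/pi; evaluating from 0 to 1: ∫_{0}^{1} (-x - 3) sin(pi*x) dx = (-4/pi) - (3/pi) = -7/pi.
So ∫_{-1}^{1} h(x) sin(pi*x) dx = -14/pi.
Hence Im(c_{1}) = (-1/2)·(-14/pi) = 7/pi.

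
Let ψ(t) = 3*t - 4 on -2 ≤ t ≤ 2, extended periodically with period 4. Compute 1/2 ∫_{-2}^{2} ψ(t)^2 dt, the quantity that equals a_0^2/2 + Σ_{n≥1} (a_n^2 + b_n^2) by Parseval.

1/2 ∫_{-2}^{2} ψ(t)^2 dt = 1/2 · (112) = 56.

56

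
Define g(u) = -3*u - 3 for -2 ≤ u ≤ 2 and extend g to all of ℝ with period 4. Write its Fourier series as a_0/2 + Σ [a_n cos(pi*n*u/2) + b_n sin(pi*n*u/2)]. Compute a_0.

-6

a_0 = 1/2 ∫_{-2}^{2} g(u) du = 1/2 · (-12) = -6.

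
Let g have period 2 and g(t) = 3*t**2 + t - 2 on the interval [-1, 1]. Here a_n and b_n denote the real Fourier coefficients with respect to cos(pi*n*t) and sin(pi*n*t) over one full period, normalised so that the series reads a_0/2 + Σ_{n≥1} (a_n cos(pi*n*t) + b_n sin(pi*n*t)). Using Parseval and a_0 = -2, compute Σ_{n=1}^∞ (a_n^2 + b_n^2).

Parseval: a_0^2/2 + Σ_{n≥1} (a_n^2+b_n^2) = ∫_{-1}^{1} g(t)^2 dt = 64/15.
Subtract a_0^2/2 = 2: Σ (a_n^2+b_n^2) = 34/15.

34/15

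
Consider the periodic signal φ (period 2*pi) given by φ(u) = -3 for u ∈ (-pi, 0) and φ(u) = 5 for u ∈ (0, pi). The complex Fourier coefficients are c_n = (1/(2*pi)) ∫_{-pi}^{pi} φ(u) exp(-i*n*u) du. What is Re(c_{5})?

Since φ is real-valued, Re(c_{5}) = (1/(2*pi)) ∫_{-pi}^{pi} φ(u) cos(5*u) du = a_{5}/2.
Split the integral at the breakpoints.
Directly, an antiderivative of (-3) cos(5*u) is -3*sin(5*u)/5; evaluating from -pi to 0: ∫_{-pi}^{0} (-3) cos(5*u) du = (0) - (0) = 0.
Directly, an antiderivative of (5) cos(5*u) is sin(5*u); evaluating from 0 to pi: ∫_{0}^{pi} (5) cos(5*u) du = (0) - (0) = 0.
So ∫_{-pi}^{pi} φ(u) cos(5*u) du = 0.
Hence Re(c_{5}) = (1/(2*pi))·(0) = 0.

0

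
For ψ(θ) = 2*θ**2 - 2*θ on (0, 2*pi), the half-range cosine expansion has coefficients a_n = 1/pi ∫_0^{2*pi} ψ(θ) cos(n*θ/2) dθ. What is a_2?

a_2 = 1/pi ∫_0^{2*pi} (2*θ**2 - 2*θ) cos(θ) dθ.
Integrating by parts twice (tabular method), an antiderivative of (2*θ**2 - 2*θ) cos(θ) is 2*θ**2*sin(θ) - 2*θ*sin(θ) + 4*θ*cos(θ) - 4*sin(θ) - 2*cos(θ); evaluating from 0 to 2*pi: ∫_{0}^{2*pi} (2*θ**2 - 2*θ) cos(θ) dθ = (-2 + 8*pi) - (-2) = 8*pi.
Hence a_2 = (1/pi)·(8*pi) = 8.

8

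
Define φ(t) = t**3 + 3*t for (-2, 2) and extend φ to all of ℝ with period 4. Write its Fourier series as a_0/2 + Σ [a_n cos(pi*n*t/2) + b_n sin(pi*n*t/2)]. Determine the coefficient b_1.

-96/pi**3 + 28/pi

b_1 = 1/2 ∫_{-2}^{2} φ(t) sin(pi*t/2) dt.
φ is odd and sin(pi*t/2) is odd, so the integrand is even and b_1 = ∫_0^{2} φ(t) sin(pi*t/2) dt.
Integrating by parts three times (tabular method), an antiderivative of (t**3 + 3*t) sin(pi*t/2) is -2*t**3*cos(pi*t/2)/pi + 12*t**2*sin(pi*t/2)/pi**2 - 6*t*cos(pi*t/2)/pi + 48*t*cos(pi*t/2)/pi**3 - 96*sin(pi*t/2)/pi**4 + 12*sin(pi*t/2)/pi**2; evaluating from 0 to 2: ∫_{0}^{2} (t**3 + 3*t) sin(pi*t/2) dt = (-96/pi**3 + 28/pi) - (0) = -96/pi**3 + 28/pi.
Hence b_1 = -96/pi**3 + 28/pi.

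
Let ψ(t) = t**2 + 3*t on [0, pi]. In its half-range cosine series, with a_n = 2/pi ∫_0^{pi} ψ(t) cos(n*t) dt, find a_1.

a_1 = 2/pi ∫_0^{pi} (t**2 + 3*t) cos(t) dt.
Integrating by parts twice (tabular method), an antiderivative of (t**2 + 3*t) cos(t) is t**2*sin(t) + 3*t*sin(t) + 2*t*cos(t) - 2*sin(t) + 3*cos(t); evaluating from 0 to pi: ∫_{0}^{pi} (t**2 + 3*t) cos(t) dt = (-2*pi - 3) - (3) = -2*pi - 6.
Hence a_1 = (2/pi)·(-2*pi - 6) = -4 - 12/pi.

-4 - 12/pi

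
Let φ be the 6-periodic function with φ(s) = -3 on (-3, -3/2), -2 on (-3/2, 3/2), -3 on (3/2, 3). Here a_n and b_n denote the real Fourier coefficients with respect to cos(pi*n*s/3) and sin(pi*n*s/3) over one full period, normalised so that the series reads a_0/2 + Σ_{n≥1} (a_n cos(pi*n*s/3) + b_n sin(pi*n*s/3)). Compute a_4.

a_4 = 1/3 ∫_{-3}^{3} φ(s) cos(4*pi*s/3) ds.
φ is even and cos(4*pi*s/3) is even, so the integrand is even and a_4 = 2/3 ∫_0^{3} φ(s) cos(4*pi*s/3) ds.
Split the integral at the breakpoints.
Directly, an antiderivative of (-2) cos(4*pi*s/3) is -3*sin(4*pi*s/3)/(2*pi); evaluating from 0 to 3/2: ∫_{0}^{3/2} (-2) cos(4*pi*s/3) ds = (0) - (0) = 0.
Directly, an antiderivative of (-3) cos(4*pi*s/3) is -9*sin(4*pi*s/3)/(4*pi); evaluating from 3/2 to 3: ∫_{3/2}^{3} (-3) cos(4*pi*s/3) ds = (0) - (0) = 0.
Summing the pieces and multiplying by (2/3) gives a_4 = 0.

0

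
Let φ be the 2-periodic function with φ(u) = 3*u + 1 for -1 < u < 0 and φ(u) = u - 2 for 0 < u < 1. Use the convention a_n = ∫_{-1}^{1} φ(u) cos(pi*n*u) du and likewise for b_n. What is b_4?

b_4 = ∫_{-1}^{1} φ(u) sin(4*pi*u) du.
Split the integral at the breakpoints.
Integrating by parts (boundary term plus one more integral), an antiderivative of (3*u + 1) sin(4*pi*u) is -3*u*cos(4*pi*u)/(4*pi) + 3*sin(4*pi*u)/(16*pi**2) - cos(4*pi*u)/(4*pi); evaluating from -1 to 0: ∫_{-1}^{0} (3*u + 1) sin(4*pi*u) du = (-1/(4*pi)) - (1/(2*pi)) = -3/(4*pi).
Integrating by parts (boundary term plus one more integral), an antiderivative of (u - 2) sin(4*pi*u) is -u*cos(4*pi*u)/(4*pi) + sin(4*pi*u)/(16*pi**2) + cos(4*pi*u)/(2*pi); evaluating from 0 to 1: ∫_{0}^{1} (u - 2) sin(4*pi*u) du = (1/(4*pi)) - (1/(2*pi)) = -1/(4*pi).
Summing the pieces gives b_4 = -1/pi.

-1/pi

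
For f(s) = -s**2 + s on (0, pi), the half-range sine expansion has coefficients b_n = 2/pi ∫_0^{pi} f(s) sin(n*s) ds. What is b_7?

b_7 = 2/pi ∫_0^{pi} (-s**2 + s) sin(7*s) ds.
Integrating by parts twice (tabular method), an antiderivative of (-s**2 + s) sin(7*s) is s**2*cos(7*s)/7 - 2*s*sin(7*s)/49 - s*cos(7*s)/7 + sin(7*s)/49 - 2*cos(7*s)/343; evaluating from 0 to pi: ∫_{0}^{pi} (-s**2 + s) sin(7*s) ds = (-pi**2/7 + 2/343 + pi/7) - (-2/343) = -pi**2/7 + 4/343 + pi/7.
Hence b_7 = (2/pi)·(-pi**2/7 + 4/343 + pi/7) = 2*(-49*pi**2 + 4 + 49*pi)/(343*pi).

2*(-49*pi**2 + 4 + 49*pi)/(343*pi)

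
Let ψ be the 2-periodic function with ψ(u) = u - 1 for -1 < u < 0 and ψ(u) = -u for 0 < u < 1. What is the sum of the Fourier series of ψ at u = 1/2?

-1/2

ψ is continuous at u = 1/2 with value -1/2, so the series converges to -1/2 there.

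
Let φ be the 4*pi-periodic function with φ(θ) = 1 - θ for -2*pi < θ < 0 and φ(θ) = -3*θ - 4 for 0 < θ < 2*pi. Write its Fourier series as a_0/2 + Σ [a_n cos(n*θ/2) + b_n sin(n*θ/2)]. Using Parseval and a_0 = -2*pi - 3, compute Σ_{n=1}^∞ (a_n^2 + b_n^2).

Parseval: a_0^2/2 + Σ_{n≥1} (a_n^2+b_n^2) = (1/(2*pi)) ∫_{-2*pi}^{2*pi} φ(θ)^2 dθ = 17 + 26*pi + 40*pi**2/3.
Subtract a_0^2/2 = (3 + 2*pi)**2/2: Σ (a_n^2+b_n^2) = 25/2 + 20*pi + 34*pi**2/3.

25/2 + 20*pi + 34*pi**2/3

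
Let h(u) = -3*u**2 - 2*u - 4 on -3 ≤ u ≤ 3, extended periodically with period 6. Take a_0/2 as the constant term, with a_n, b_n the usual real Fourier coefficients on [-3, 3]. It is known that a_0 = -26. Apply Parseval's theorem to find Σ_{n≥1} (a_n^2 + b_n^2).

Parseval: a_0^2/2 + Σ_{n≥1} (a_n^2+b_n^2) = 1/3 ∫_{-3}^{3} h(u)^2 du = 2458/5.
Subtract a_0^2/2 = 338: Σ (a_n^2+b_n^2) = 768/5.

768/5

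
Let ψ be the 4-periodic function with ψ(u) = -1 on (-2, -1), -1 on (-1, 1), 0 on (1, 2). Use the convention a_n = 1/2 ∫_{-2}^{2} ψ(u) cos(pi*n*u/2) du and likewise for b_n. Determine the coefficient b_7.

b_7 = 1/2 ∫_{-2}^{2} ψ(u) sin(7*pi*u/2) du.
Split the integral at the breakpoints.
Directly, an antiderivative of (-1) sin(7*pi*u/2) is 2*cos(7*pi*u/2)/(7*pi); evaluating from -2 to -1: ∫_{-2}^{-1} (-1) sin(7*pi*u/2) du = (0) - (-2/(7*pi)) = 2/(7*pi).
Directly, an antiderivative of (-1) sin(7*pi*u/2) is 2*cos(7*pi*u/2)/(7*pi); evaluating from -1 to 1: ∫_{-1}^{1} (-1) sin(7*pi*u/2) du = (0) - (0) = 0.
∫_{1}^{2} (0) sin(7*pi*u/2) du = 0.
Summing the pieces and multiplying by (1/2) gives b_7 = 1/(7*pi).

1/(7*pi)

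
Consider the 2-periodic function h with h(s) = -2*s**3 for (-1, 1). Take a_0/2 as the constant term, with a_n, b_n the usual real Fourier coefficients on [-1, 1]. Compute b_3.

b_3 = ∫_{-1}^{1} h(s) sin(3*pi*s) ds.
h is odd and sin(3*pi*s) is odd, so the integrand is even and b_3 = 2 ∫_0^{1} h(s) sin(3*pi*s) ds.
Integrating by parts three times (tabular method), an antiderivative of (-2*s**3) sin(3*pi*s) is 2*s**3*cos(3*pi*s)/(3*pi) - 2*s**2*sin(3*pi*s)/(3*pi**2) - 4*s*cos(3*pi*s)/(9*pi**3) + 4*sin(3*pi*s)/(27*pi**4); evaluating from 0 to 1: ∫_{0}^{1} (-2*s**3) sin(3*pi*s) ds = (2*(2 - 3*pi**2)/(9*pi**3)) - (0) = 2*(2 - 3*pi**2)/(9*pi**3).
Hence b_3 = 2·(2*(2 - 3*pi**2)/(9*pi**3)) = 4*(2 - 3*pi**2)/(9*pi**3).

4*(2 - 3*pi**2)/(9*pi**3)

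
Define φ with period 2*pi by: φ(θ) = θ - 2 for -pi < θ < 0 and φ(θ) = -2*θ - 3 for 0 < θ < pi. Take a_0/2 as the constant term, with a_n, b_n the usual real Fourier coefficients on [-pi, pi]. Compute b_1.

b_1 = 1/pi ∫_{-pi}^{pi} φ(θ) sin(θ) dθ.
Split the integral at the breakpoints.
Integrating by parts (boundary term plus one more integral), an antiderivative of (θ - 2) sin(θ) is -θ*cos(θ) + sin(θ) + 2*cos(θ); evaluating from -pi to 0: ∫_{-pi}^{0} (θ - 2) sin(θ) dθ = (2) - (-pi - 2) = pi + 4.
Integrating by parts (boundary term plus one more integral), an antiderivative of (-2*θ - 3) sin(θ) is 2*θ*cos(θ) - 2*sin(θ) + 3*cos(θ); evaluating from 0 to pi: ∫_{0}^{pi} (-2*θ - 3) sin(θ) dθ = (-2*pi - 3) - (3) = -2*pi - 6.
Summing the pieces and multiplying by (1/pi) gives b_1 = (-pi - 2)/pi.

(-pi - 2)/pi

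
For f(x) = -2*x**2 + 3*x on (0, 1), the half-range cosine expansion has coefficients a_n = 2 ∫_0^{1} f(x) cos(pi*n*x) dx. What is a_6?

a_6 = 2 ∫_0^{1} (-2*x**2 + 3*x) cos(6*pi*x) dx.
Integrating by parts twice (tabular method), an antiderivative of (-2*x**2 + 3*x) cos(6*pi*x) is -x**2*sin(6*pi*x)/(3*pi) + x*sin(6*pi*x)/(2*pi) - x*cos(6*pi*x)/(9*pi**2) + sin(6*pi*x)/(54*pi**3) + cos(6*pi*x)/(12*pi**2); evaluating from 0 to 1: ∫_{0}^{1} (-2*x**2 + 3*x) cos(6*pi*x) dx = (-1/(36*pi**2)) - (1/(12*pi**2)) = -1/(9*pi**2).
Hence a_6 = 2·(-1/(9*pi**2)) = -2/(9*pi**2).

-2/(9*pi**2)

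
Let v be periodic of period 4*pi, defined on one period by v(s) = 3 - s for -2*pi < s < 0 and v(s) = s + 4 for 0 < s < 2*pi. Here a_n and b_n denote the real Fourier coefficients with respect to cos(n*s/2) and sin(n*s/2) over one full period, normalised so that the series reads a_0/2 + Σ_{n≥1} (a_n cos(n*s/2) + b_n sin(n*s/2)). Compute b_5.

b_5 = (1/(2*pi)) ∫_{-2*pi}^{2*pi} v(s) sin(5*s/2) ds.
Split the integral at the breakpoints.
Integrating by parts (boundary term plus one more integral), an antiderivative of (3 - s) sin(5*s/2) is 2*s*cos(5*s/2)/5 - 4*sin(5*s/2)/25 - 6*cos(5*s/2)/5; evaluating from -2*pi to 0: ∫_{-2*pi}^{0} (3 - s) sin(5*s/2) ds = (-6/5) - (6/5 + 4*pi/5) = -4*pi/5 - 12/5.
Integrating by parts (boundary term plus one more integral), an antiderivative of (s + 4) sin(5*s/2) is -2*s*cos(5*s/2)/5 + 4*sin(5*s/2)/25 - 8*cos(5*s/2)/5; evaluating from 0 to 2*pi: ∫_{0}^{2*pi} (s + 4) sin(5*s/2) ds = (8/5 + 4*pi/5) - (-8/5) = 4*pi/5 + 16/5.
Summing the pieces and multiplying by (1/(2*pi)) gives b_5 = 2/(5*pi).

2/(5*pi)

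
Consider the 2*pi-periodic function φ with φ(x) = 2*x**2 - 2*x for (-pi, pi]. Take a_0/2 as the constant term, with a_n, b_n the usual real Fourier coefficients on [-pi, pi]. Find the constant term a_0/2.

a_0 = 1/pi ∫_{-pi}^{pi} φ(x) dx = 1/pi · (4*pi**3/3) = 4*pi**2/3.
So the constant term a_0/2 = 2*pi**2/3.

2*pi**2/3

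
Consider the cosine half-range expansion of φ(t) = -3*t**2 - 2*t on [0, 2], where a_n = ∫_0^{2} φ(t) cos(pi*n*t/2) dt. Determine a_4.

a_4 = ∫_0^{2} (-3*t**2 - 2*t) cos(2*pi*t) dt.
Integrating by parts twice (tabular method), an antiderivative of (-3*t**2 - 2*t) cos(2*pi*t) is -3*t**2*sin(2*pi*t)/(2*pi) - t*sin(2*pi*t)/pi - 3*t*cos(2*pi*t)/(2*pi**2) + 3*sin(2*pi*t)/(4*pi**3) - cos(2*pi*t)/(2*pi**2); evaluating from 0 to 2: ∫_{0}^{2} (-3*t**2 - 2*t) cos(2*pi*t) dt = (-7/(2*pi**2)) - (-1/(2*pi**2)) = -3/pi**2.
Hence a_4 = -3/pi**2.

-3/pi**2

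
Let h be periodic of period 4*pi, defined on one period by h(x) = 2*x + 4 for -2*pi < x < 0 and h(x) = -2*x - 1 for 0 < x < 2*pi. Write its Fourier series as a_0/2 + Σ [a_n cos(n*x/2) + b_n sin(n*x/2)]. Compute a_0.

a_0 = (1/(2*pi)) ∫_{-2*pi}^{2*pi} h(x) dx = (1/(2*pi)) · (2*pi*(3 - 4*pi)) = 3 - 4*pi.

3 - 4*pi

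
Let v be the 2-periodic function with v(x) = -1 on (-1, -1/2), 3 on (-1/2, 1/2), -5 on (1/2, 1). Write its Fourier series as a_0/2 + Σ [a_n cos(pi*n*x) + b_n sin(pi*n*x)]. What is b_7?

b_7 = ∫_{-1}^{1} v(x) sin(7*pi*x) dx.
Split the integral at the breakpoints.
Directly, an antiderivative of (-1) sin(7*pi*x) is cos(7*pi*x)/(7*pi); evaluating from -1 to -1/2: ∫_{-1}^{-1/2} (-1) sin(7*pi*x) dx = (0) - (-1/(7*pi)) = 1/(7*pi).
Directly, an antiderivative of (3) sin(7*pi*x) is -3*cos(7*pi*x)/(7*pi); evaluating from -1/2 to 1/2: ∫_{-1/2}^{1/2} (3) sin(7*pi*x) dx = (0) - (0) = 0.
Directly, an antiderivative of (-5) sin(7*pi*x) is 5*cos(7*pi*x)/(7*pi); evaluating from 1/2 to 1: ∫_{1/2}^{1} (-5) sin(7*pi*x) dx = (-5/(7*pi)) - (0) = -5/(7*pi).
Summing the pieces gives b_7 = -4/(7*pi).

-4/(7*pi)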